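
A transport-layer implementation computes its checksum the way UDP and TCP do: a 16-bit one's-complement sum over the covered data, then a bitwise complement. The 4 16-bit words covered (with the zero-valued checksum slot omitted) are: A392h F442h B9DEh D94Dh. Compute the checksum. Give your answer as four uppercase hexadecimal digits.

D4FD

One's-complement addition (fold any carry out of bit 15 back into bit 0):
  0xA392 + 0xF442 = 0x197D4 → wrap carry → 0x97D5
  0x97D5 + 0xB9DE = 0x151B3 → wrap carry → 0x51B4
  0x51B4 + 0xD94D = 0x12B01 → wrap carry → 0x2B02
One's-complement sum = 0x2B02.
Checksum = ~0x2B02 & 0xFFFF = 0xD4FD.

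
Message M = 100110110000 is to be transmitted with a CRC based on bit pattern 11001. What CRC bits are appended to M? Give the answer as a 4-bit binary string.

0100

Append 4 zeros: 1001101100000000. Divide by 11001 (XOR where the leading bit is 1):
  pos 0: 10011 XOR 11001 = 01010
  pos 1: 10100 XOR 11001 = 01101
  pos 2: 11011 XOR 11001 = 00010
  pos 5: 10100 XOR 11001 = 01101
  pos 6: 11010 XOR 11001 = 00011
  pos 9: 11000 XOR 11001 = 00001
Remainder (last 4 bits) = 0100. This is the CRC / FCS.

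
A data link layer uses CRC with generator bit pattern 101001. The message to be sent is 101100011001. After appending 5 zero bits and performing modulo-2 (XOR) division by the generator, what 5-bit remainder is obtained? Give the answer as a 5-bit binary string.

10100

Append 5 zeros: 10110001100100000. Divide by 101001 (XOR where the leading bit is 1):
  pos 0: 101100 XOR 101001 = 000101
  pos 3: 101011 XOR 101001 = 000010
  pos 7: 100010 XOR 101001 = 001011
  pos 9: 101100 XOR 101001 = 000101
Remainder (last 5 bits) = 10100. This is the CRC / FCS.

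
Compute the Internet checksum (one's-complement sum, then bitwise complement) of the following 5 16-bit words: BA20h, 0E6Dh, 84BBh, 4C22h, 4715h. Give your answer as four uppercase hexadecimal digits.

1F7F

One's-complement addition (fold any carry out of bit 15 back into bit 0):
  0xBA20 + 0x0E6D = 0x0C88D
  0xC88D + 0x84BB = 0x14D48 → wrap carry → 0x4D49
  0x4D49 + 0x4C22 = 0x0996B
  0x996B + 0x4715 = 0x0E080
One's-complement sum = 0xE080.
Checksum = ~0xE080 & 0xFFFF = 0x1F7F.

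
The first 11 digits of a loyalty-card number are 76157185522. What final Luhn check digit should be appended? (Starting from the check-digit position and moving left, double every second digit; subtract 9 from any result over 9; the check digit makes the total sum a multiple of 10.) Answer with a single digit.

7

Partial digits right→left: 2 2 5 5 8 1 7 5 1 6 7
Double every second digit counting from the check-digit position (so the 1st, 3rd, 5th, ... of the partial from the right).
  doubled (with −9 where >9): 4 1 7 5 2 5 → sum 24
  kept as-is: 2 5 1 5 6 → sum 19
Total = 24 + 19 = 43.
Check digit = (10 − (43 mod 10)) mod 10 = 7.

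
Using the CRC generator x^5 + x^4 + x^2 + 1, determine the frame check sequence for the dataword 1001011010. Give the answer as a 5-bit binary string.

Append 5 zeros: 100101101000000. Divide by 110101 (XOR where the leading bit is 1):
  pos 0: 100101 XOR 110101 = 010000
  pos 1: 100001 XOR 110101 = 010100
  pos 2: 101000 XOR 110101 = 011101
  pos 3: 111011 XOR 110101 = 001110
  pos 5: 111000 XOR 110101 = 001101
  pos 7: 110100 XOR 110101 = 000001
Remainder (last 5 bits) = 00100. This is the CRC / FCS.

00100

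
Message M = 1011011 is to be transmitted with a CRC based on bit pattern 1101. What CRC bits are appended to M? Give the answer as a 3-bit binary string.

001

Append 3 zeros: 1011011000. Divide by 1101 (XOR where the leading bit is 1):
  pos 0: 1011 XOR 1101 = 0110
  pos 1: 1100 XOR 1101 = 0001
  pos 4: 1110 XOR 1101 = 0011
  pos 6: 1100 XOR 1101 = 0001
Remainder (last 3 bits) = 001. This is the CRC / FCS.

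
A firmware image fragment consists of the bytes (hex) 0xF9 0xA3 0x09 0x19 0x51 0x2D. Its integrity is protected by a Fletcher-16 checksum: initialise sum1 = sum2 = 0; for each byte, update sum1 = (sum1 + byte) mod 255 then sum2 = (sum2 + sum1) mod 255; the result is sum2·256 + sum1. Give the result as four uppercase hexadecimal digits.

Running sums (mod 255):
  after byte 0 (0xF9): sum1=249, sum2=249
  after byte 1 (0xA3): sum1=157, sum2=151
  after byte 2 (0x09): sum1=166, sum2=62
  after byte 3 (0x19): sum1=191, sum2=253
  after byte 4 (0x51): sum1=17, sum2=15
  after byte 5 (0x2D): sum1=62, sum2=77
Checksum = sum2·256 + sum1 = 77·256 + 62 = 19774 = 0x4D3E.

4D3E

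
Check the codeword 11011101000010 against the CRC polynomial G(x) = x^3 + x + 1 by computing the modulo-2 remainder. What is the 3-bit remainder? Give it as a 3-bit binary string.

000

Modulo-2 division of 11011101000010 by 1011:
  pos 0: 1101 XOR 1011 = 0110
  pos 1: 1101 XOR 1011 = 0110
  pos 2: 1101 XOR 1011 = 0110
  pos 3: 1100 XOR 1011 = 0111
  pos 4: 1111 XOR 1011 = 0100
  pos 5: 1000 XOR 1011 = 0011
  pos 7: 1100 XOR 1011 = 0111
  pos 8: 1110 XOR 1011 = 0101
  pos 9: 1011 XOR 1011 = 0000
Remainder = 000 (zero — the frame passes the CRC check).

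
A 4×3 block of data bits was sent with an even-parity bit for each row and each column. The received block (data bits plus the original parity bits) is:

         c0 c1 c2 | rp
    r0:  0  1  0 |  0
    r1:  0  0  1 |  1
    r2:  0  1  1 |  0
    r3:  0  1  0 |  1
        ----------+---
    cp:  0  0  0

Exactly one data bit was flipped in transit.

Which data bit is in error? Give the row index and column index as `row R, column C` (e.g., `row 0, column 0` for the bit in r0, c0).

Recompute each row's even parity and compare to rp:
  r0: data parity 1, sent rp 0 → mismatch
  r1: data parity 1, sent rp 1 → ok
  r2: data parity 0, sent rp 0 → ok
  r3: data parity 1, sent rp 1 → ok
Recompute each column's even parity and compare to cp:
  c0: data parity 0, sent cp 0 → ok
  c1: data parity 1, sent cp 0 → mismatch
  c2: data parity 0, sent cp 0 → ok
Exactly one row (r0) and one column (c1) fail → the flipped bit is at their intersection.

row 0, column 1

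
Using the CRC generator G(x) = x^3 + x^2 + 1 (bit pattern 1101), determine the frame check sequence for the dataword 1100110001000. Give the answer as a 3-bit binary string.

111

Append 3 zeros: 1100110001000000. Divide by 1101 (XOR where the leading bit is 1):
  pos 0: 1100 XOR 1101 = 0001
  pos 3: 1110 XOR 1101 = 0011
  pos 5: 1100 XOR 1101 = 0001
  pos 8: 1100 XOR 1101 = 0001
  pos 11: 1000 XOR 1101 = 0101
  pos 12: 1010 XOR 1101 = 0111
Remainder (last 3 bits) = 111. This is the CRC / FCS.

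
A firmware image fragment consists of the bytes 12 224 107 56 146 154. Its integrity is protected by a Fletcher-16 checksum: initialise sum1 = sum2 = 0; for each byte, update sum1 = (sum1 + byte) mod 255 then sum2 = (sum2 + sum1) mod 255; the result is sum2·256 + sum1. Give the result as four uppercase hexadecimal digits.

Running sums (mod 255):
  after byte 0 (12): sum1=12, sum2=12
  after byte 1 (224): sum1=236, sum2=248
  after byte 2 (107): sum1=88, sum2=81
  after byte 3 (56): sum1=144, sum2=225
  after byte 4 (146): sum1=35, sum2=5
  after byte 5 (154): sum1=189, sum2=194
Checksum = sum2·256 + sum1 = 194·256 + 189 = 49853 = 0xC2BD.

C2BD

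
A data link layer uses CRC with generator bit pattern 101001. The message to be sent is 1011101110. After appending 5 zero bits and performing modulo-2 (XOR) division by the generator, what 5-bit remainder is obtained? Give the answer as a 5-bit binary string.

00100

Append 5 zeros: 101110111000000. Divide by 101001 (XOR where the leading bit is 1):
  pos 0: 101110 XOR 101001 = 000111
  pos 3: 111111 XOR 101001 = 010110
  pos 4: 101100 XOR 101001 = 000101
  pos 7: 101000 XOR 101001 = 000001
Remainder (last 5 bits) = 00100. This is the CRC / FCS.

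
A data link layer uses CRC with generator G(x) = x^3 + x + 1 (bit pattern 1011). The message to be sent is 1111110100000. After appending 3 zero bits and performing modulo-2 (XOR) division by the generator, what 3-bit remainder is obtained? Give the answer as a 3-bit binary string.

Append 3 zeros: 1111110100000000. Divide by 1011 (XOR where the leading bit is 1):
  pos 0: 1111 XOR 1011 = 0100
  pos 1: 1001 XOR 1011 = 0010
  pos 3: 1010 XOR 1011 = 0001
  pos 6: 1100 XOR 1011 = 0111
  pos 7: 1110 XOR 1011 = 0101
  pos 8: 1010 XOR 1011 = 0001
  pos 11: 1000 XOR 1011 = 0011
Remainder (last 3 bits) = 110. This is the CRC / FCS.

110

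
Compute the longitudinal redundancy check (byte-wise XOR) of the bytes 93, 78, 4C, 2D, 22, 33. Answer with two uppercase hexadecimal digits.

XOR the bytes together:
  start with 0x93
  0x93 ⊕ 0x78 = 0xEB
  0xEB ⊕ 0x4C = 0xA7
  0xA7 ⊕ 0x2D = 0x8A
  0x8A ⊕ 0x22 = 0xA8
  0xA8 ⊕ 0x33 = 0x9B

9B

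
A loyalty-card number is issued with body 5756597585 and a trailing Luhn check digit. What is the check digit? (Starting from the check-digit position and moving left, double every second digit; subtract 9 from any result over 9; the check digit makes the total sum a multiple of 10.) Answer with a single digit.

Partial digits right→left: 5 8 5 7 9 5 6 5 7 5
Double every second digit counting from the check-digit position (so the 1st, 3rd, 5th, ... of the partial from the right).
  doubled (with −9 where >9): 1 1 9 3 5 → sum 19
  kept as-is: 8 7 5 5 5 → sum 30
Total = 19 + 30 = 49.
Check digit = (10 − (49 mod 10)) mod 10 = 1.

1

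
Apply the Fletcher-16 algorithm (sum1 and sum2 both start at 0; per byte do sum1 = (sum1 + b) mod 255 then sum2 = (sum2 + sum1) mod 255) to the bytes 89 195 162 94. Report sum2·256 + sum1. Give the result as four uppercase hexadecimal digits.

Running sums (mod 255):
  after byte 0 (89): sum1=89, sum2=89
  after byte 1 (195): sum1=29, sum2=118
  after byte 2 (162): sum1=191, sum2=54
  after byte 3 (94): sum1=30, sum2=84
Checksum = sum2·256 + sum1 = 84·256 + 30 = 21534 = 0x541E.

541E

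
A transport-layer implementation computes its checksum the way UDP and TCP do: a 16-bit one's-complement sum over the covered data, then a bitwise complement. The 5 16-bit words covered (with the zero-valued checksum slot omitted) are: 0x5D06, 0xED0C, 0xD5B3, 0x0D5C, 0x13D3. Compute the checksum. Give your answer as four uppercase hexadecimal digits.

One's-complement addition (fold any carry out of bit 15 back into bit 0):
  0x5D06 + 0xED0C = 0x14A12 → wrap carry → 0x4A13
  0x4A13 + 0xD5B3 = 0x11FC6 → wrap carry → 0x1FC7
  0x1FC7 + 0x0D5C = 0x02D23
  0x2D23 + 0x13D3 = 0x040F6
One's-complement sum = 0x40F6.
Checksum = ~0x40F6 & 0xFFFF = 0xBF09.

BF09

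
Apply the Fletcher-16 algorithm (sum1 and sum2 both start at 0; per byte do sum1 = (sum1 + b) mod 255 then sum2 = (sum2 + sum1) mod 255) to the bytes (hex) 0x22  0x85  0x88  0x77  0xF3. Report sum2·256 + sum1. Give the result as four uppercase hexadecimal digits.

3D9B

Running sums (mod 255):
  after byte 0 (0x22): sum1=34, sum2=34
  after byte 1 (0x85): sum1=167, sum2=201
  after byte 2 (0x88): sum1=48, sum2=249
  after byte 3 (0x77): sum1=167, sum2=161
  after byte 4 (0xF3): sum1=155, sum2=61
Checksum = sum2·256 + sum1 = 61·256 + 155 = 15771 = 0x3D9B.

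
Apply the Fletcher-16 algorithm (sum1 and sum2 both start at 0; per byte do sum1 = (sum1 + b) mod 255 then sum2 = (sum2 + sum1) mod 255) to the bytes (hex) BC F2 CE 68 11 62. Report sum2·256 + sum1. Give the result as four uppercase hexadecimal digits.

245A

Running sums (mod 255):
  after byte 0 (BC): sum1=188, sum2=188
  after byte 1 (F2): sum1=175, sum2=108
  after byte 2 (CE): sum1=126, sum2=234
  after byte 3 (68): sum1=230, sum2=209
  after byte 4 (11): sum1=247, sum2=201
  after byte 5 (62): sum1=90, sum2=36
Checksum = sum2·256 + sum1 = 36·256 + 90 = 9306 = 0x245A.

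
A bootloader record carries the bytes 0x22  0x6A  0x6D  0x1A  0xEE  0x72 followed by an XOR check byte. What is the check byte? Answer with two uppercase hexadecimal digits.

A3

XOR the bytes together:
  start with 0x22
  0x22 ⊕ 0x6A = 0x48
  0x48 ⊕ 0x6D = 0x25
  0x25 ⊕ 0x1A = 0x3F
  0x3F ⊕ 0xEE = 0xD1
  0xD1 ⊕ 0x72 = 0xA3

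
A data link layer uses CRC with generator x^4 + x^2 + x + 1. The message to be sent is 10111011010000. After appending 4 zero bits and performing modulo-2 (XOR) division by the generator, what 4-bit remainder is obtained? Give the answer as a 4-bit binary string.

Append 4 zeros: 101110110100000000. Divide by 10111 (XOR where the leading bit is 1):
  pos 0: 10111 XOR 10111 = 00000
  pos 6: 11010 XOR 10111 = 01101
  pos 7: 11010 XOR 10111 = 01101
  pos 8: 11010 XOR 10111 = 01101
  pos 9: 11010 XOR 10111 = 01101
  pos 10: 11010 XOR 10111 = 01101
  pos 11: 11010 XOR 10111 = 01101
  pos 12: 11010 XOR 10111 = 01101
  pos 13: 11010 XOR 10111 = 01101
Remainder (last 4 bits) = 1101. This is the CRC / FCS.

1101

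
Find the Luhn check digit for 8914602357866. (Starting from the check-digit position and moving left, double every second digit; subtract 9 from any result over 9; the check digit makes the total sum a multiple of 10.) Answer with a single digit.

4

Partial digits right→left: 6 6 8 7 5 3 2 0 6 4 1 9 8
Double every second digit counting from the check-digit position (so the 1st, 3rd, 5th, ... of the partial from the right).
  doubled (with −9 where >9): 3 7 1 4 3 2 7 → sum 27
  kept as-is: 6 7 3 0 4 9 → sum 29
Total = 27 + 29 = 56.
Check digit = (10 − (56 mod 10)) mod 10 = 4.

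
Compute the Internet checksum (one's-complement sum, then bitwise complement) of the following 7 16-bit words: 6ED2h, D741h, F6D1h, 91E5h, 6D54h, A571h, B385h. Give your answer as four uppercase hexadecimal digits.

One's-complement addition (fold any carry out of bit 15 back into bit 0):
  0x6ED2 + 0xD741 = 0x14613 → wrap carry → 0x4614
  0x4614 + 0xF6D1 = 0x13CE5 → wrap carry → 0x3CE6
  0x3CE6 + 0x91E5 = 0x0CECB
  0xCECB + 0x6D54 = 0x13C1F → wrap carry → 0x3C20
  0x3C20 + 0xA571 = 0x0E191
  0xE191 + 0xB385 = 0x19516 → wrap carry → 0x9517
One's-complement sum = 0x9517.
Checksum = ~0x9517 & 0xFFFF = 0x6AE8.

6AE8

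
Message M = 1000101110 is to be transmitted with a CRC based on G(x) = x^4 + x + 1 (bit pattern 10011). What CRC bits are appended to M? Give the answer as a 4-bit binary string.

0110

Append 4 zeros: 10001011100000. Divide by 10011 (XOR where the leading bit is 1):
  pos 0: 10001 XOR 10011 = 00010
  pos 3: 10011 XOR 10011 = 00000
  pos 8: 10000 XOR 10011 = 00011
Remainder (last 4 bits) = 0110. This is the CRC / FCS.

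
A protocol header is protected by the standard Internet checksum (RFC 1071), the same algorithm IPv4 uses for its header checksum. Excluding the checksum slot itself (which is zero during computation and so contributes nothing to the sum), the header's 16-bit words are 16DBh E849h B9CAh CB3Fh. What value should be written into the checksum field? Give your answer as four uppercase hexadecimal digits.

One's-complement addition (fold any carry out of bit 15 back into bit 0):
  0x16DB + 0xE849 = 0x0FF24
  0xFF24 + 0xB9CA = 0x1B8EE → wrap carry → 0xB8EF
  0xB8EF + 0xCB3F = 0x1842E → wrap carry → 0x842F
One's-complement sum = 0x842F.
Checksum = ~0x842F & 0xFFFF = 0x7BD0.

7BD0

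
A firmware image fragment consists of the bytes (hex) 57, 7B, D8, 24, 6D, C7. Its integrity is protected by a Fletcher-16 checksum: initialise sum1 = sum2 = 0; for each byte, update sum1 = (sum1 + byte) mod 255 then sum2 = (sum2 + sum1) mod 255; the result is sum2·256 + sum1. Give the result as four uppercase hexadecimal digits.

E705

Running sums (mod 255):
  after byte 0 (57): sum1=87, sum2=87
  after byte 1 (7B): sum1=210, sum2=42
  after byte 2 (D8): sum1=171, sum2=213
  after byte 3 (24): sum1=207, sum2=165
  after byte 4 (6D): sum1=61, sum2=226
  after byte 5 (C7): sum1=5, sum2=231
Checksum = sum2·256 + sum1 = 231·256 + 5 = 59141 = 0xE705.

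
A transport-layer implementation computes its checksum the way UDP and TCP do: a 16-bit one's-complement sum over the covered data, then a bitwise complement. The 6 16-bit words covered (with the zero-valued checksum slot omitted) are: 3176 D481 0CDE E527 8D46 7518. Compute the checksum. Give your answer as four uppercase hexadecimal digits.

05A3

One's-complement addition (fold any carry out of bit 15 back into bit 0):
  0x3176 + 0xD481 = 0x105F7 → wrap carry → 0x05F8
  0x05F8 + 0x0CDE = 0x012D6
  0x12D6 + 0xE527 = 0x0F7FD
  0xF7FD + 0x8D46 = 0x18543 → wrap carry → 0x8544
  0x8544 + 0x7518 = 0x0FA5C
One's-complement sum = 0xFA5C.
Checksum = ~0xFA5C & 0xFFFF = 0x05A3.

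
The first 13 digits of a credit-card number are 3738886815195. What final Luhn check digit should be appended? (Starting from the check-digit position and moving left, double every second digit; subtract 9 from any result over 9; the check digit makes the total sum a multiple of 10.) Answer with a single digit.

8

Partial digits right→left: 5 9 1 5 1 8 6 8 8 8 3 7 3
Double every second digit counting from the check-digit position (so the 1st, 3rd, 5th, ... of the partial from the right).
  doubled (with −9 where >9): 1 2 2 3 7 6 6 → sum 27
  kept as-is: 9 5 8 8 8 7 → sum 45
Total = 27 + 45 = 72.
Check digit = (10 − (72 mod 10)) mod 10 = 8.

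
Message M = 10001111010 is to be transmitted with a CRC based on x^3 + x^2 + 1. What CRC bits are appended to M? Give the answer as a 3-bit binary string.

Append 3 zeros: 10001111010000. Divide by 1101 (XOR where the leading bit is 1):
  pos 0: 1000 XOR 1101 = 0101
  pos 1: 1011 XOR 1101 = 0110
  pos 2: 1101 XOR 1101 = 0000
  pos 6: 1101 XOR 1101 = 0000
Remainder (last 3 bits) = 000. This is the CRC / FCS.

000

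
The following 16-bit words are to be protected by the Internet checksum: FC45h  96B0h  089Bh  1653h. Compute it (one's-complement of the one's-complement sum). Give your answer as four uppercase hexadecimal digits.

One's-complement addition (fold any carry out of bit 15 back into bit 0):
  0xFC45 + 0x96B0 = 0x192F5 → wrap carry → 0x92F6
  0x92F6 + 0x089B = 0x09B91
  0x9B91 + 0x1653 = 0x0B1E4
One's-complement sum = 0xB1E4.
Checksum = ~0xB1E4 & 0xFFFF = 0x4E1B.

4E1B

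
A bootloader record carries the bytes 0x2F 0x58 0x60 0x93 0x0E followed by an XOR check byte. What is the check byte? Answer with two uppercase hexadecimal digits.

XOR the bytes together:
  start with 0x2F
  0x2F ⊕ 0x58 = 0x77
  0x77 ⊕ 0x60 = 0x17
  0x17 ⊕ 0x93 = 0x84
  0x84 ⊕ 0x0E = 0x8A

8A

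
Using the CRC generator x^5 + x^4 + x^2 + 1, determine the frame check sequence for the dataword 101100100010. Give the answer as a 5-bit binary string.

01101

Append 5 zeros: 10110010001000000. Divide by 110101 (XOR where the leading bit is 1):
  pos 0: 101100 XOR 110101 = 011001
  pos 1: 110011 XOR 110101 = 000110
  pos 4: 110000 XOR 110101 = 000101
  pos 7: 101100 XOR 110101 = 011001
  pos 8: 110010 XOR 110101 = 000111
  pos 11: 111000 XOR 110101 = 001101
Remainder (last 5 bits) = 01101. This is the CRC / FCS.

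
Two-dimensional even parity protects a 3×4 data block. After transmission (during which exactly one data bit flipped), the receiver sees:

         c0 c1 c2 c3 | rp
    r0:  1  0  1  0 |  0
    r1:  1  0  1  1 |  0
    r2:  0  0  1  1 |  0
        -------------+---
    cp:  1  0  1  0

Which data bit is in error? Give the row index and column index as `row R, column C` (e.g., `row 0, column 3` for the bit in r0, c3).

row 1, column 0

Recompute each row's even parity and compare to rp:
  r0: data parity 0, sent rp 0 → ok
  r1: data parity 1, sent rp 0 → mismatch
  r2: data parity 0, sent rp 0 → ok
Recompute each column's even parity and compare to cp:
  c0: data parity 0, sent cp 1 → mismatch
  c1: data parity 0, sent cp 0 → ok
  c2: data parity 1, sent cp 1 → ok
  c3: data parity 0, sent cp 0 → ok
Exactly one row (r1) and one column (c0) fail → the flipped bit is at their intersection.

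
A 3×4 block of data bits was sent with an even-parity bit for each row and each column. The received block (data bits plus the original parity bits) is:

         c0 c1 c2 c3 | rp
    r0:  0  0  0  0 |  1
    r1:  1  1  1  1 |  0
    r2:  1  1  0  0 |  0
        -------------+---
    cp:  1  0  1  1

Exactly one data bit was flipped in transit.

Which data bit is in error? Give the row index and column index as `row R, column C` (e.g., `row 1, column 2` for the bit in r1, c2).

Recompute each row's even parity and compare to rp:
  r0: data parity 0, sent rp 1 → mismatch
  r1: data parity 0, sent rp 0 → ok
  r2: data parity 0, sent rp 0 → ok
Recompute each column's even parity and compare to cp:
  c0: data parity 0, sent cp 1 → mismatch
  c1: data parity 0, sent cp 0 → ok
  c2: data parity 1, sent cp 1 → ok
  c3: data parity 1, sent cp 1 → ok
Exactly one row (r0) and one column (c0) fail → the flipped bit is at their intersection.

row 0, column 0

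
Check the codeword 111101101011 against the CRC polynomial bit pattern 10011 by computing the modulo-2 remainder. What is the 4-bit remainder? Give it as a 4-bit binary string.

0111

Modulo-2 division of 111101101011 by 10011:
  pos 0: 11110 XOR 10011 = 01101
  pos 1: 11011 XOR 10011 = 01000
  pos 2: 10001 XOR 10011 = 00010
  pos 5: 10010 XOR 10011 = 00001
Remainder = 0111 (nonzero — an error is detected).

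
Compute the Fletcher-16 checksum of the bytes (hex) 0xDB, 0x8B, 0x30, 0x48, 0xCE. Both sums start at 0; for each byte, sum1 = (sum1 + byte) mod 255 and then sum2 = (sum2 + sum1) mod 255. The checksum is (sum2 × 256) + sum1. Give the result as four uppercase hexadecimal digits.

69AE

Running sums (mod 255):
  after byte 0 (0xDB): sum1=219, sum2=219
  after byte 1 (0x8B): sum1=103, sum2=67
  after byte 2 (0x30): sum1=151, sum2=218
  after byte 3 (0x48): sum1=223, sum2=186
  after byte 4 (0xCE): sum1=174, sum2=105
Checksum = sum2·256 + sum1 = 105·256 + 174 = 27054 = 0x69AE.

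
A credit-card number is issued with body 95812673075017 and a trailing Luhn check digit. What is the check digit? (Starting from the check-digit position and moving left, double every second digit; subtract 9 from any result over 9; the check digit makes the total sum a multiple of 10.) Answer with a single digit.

Partial digits right→left: 7 1 0 5 7 0 3 7 6 2 1 8 5 9
Double every second digit counting from the check-digit position (so the 1st, 3rd, 5th, ... of the partial from the right).
  doubled (with −9 where >9): 5 0 5 6 3 2 1 → sum 22
  kept as-is: 1 5 0 7 2 8 9 → sum 32
Total = 22 + 32 = 54.
Check digit = (10 − (54 mod 10)) mod 10 = 6.

6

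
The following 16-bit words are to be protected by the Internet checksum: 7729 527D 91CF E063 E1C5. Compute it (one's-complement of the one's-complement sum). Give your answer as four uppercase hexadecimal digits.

One's-complement addition (fold any carry out of bit 15 back into bit 0):
  0x7729 + 0x527D = 0x0C9A6
  0xC9A6 + 0x91CF = 0x15B75 → wrap carry → 0x5B76
  0x5B76 + 0xE063 = 0x13BD9 → wrap carry → 0x3BDA
  0x3BDA + 0xE1C5 = 0x11D9F → wrap carry → 0x1DA0
One's-complement sum = 0x1DA0.
Checksum = ~0x1DA0 & 0xFFFF = 0xE25F.

E25F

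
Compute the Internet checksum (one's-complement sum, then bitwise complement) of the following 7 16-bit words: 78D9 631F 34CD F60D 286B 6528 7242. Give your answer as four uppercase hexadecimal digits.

F955

One's-complement addition (fold any carry out of bit 15 back into bit 0):
  0x78D9 + 0x631F = 0x0DBF8
  0xDBF8 + 0x34CD = 0x110C5 → wrap carry → 0x10C6
  0x10C6 + 0xF60D = 0x106D3 → wrap carry → 0x06D4
  0x06D4 + 0x286B = 0x02F3F
  0x2F3F + 0x6528 = 0x09467
  0x9467 + 0x7242 = 0x106A9 → wrap carry → 0x06AA
One's-complement sum = 0x06AA.
Checksum = ~0x06AA & 0xFFFF = 0xF955.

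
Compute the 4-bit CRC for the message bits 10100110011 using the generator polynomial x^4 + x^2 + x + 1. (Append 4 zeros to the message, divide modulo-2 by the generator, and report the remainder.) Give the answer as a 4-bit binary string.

Append 4 zeros: 101001100110000. Divide by 10111 (XOR where the leading bit is 1):
  pos 0: 10100 XOR 10111 = 00011
  pos 3: 11110 XOR 10111 = 01001
  pos 4: 10010 XOR 10111 = 00101
  pos 6: 10111 XOR 10111 = 00000
Remainder (last 4 bits) = 0000. This is the CRC / FCS.

0000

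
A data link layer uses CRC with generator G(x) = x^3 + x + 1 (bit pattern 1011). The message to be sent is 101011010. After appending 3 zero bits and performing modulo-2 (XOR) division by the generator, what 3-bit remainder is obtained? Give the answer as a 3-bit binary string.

Append 3 zeros: 101011010000. Divide by 1011 (XOR where the leading bit is 1):
  pos 0: 1010 XOR 1011 = 0001
  pos 3: 1110 XOR 1011 = 0101
  pos 4: 1011 XOR 1011 = 0000
Remainder (last 3 bits) = 000. This is the CRC / FCS.

000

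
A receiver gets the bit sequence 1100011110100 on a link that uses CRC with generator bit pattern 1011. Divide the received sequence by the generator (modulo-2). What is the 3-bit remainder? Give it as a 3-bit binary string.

000

Modulo-2 division of 1100011110100 by 1011:
  pos 0: 1100 XOR 1011 = 0111
  pos 1: 1110 XOR 1011 = 0101
  pos 2: 1011 XOR 1011 = 0000
  pos 6: 1110 XOR 1011 = 0101
  pos 7: 1011 XOR 1011 = 0000
Remainder = 000 (zero — the frame passes the CRC check).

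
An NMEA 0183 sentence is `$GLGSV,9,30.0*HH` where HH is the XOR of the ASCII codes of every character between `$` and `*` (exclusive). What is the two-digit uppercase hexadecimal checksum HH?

6D

XOR the ASCII codes of the payload characters:
  'G' = 0x47 → acc = 0x47
  'L' = 0x4C → acc = 0x0B
  'G' = 0x47 → acc = 0x4C
  'S' = 0x53 → acc = 0x1F
  'V' = 0x56 → acc = 0x49
  ',' = 0x2C → acc = 0x65
  '9' = 0x39 → acc = 0x5C
  ',' = 0x2C → acc = 0x70
  '3' = 0x33 → acc = 0x43
  '0' = 0x30 → acc = 0x73
  '.' = 0x2E → acc = 0x5D
  '0' = 0x30 → acc = 0x6D
Checksum = 0x6D.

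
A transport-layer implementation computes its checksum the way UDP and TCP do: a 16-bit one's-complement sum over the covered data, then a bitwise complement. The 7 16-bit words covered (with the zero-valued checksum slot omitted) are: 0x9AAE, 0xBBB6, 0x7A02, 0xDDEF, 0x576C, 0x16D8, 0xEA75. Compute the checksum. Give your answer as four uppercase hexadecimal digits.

One's-complement addition (fold any carry out of bit 15 back into bit 0):
  0x9AAE + 0xBBB6 = 0x15664 → wrap carry → 0x5665
  0x5665 + 0x7A02 = 0x0D067
  0xD067 + 0xDDEF = 0x1AE56 → wrap carry → 0xAE57
  0xAE57 + 0x576C = 0x105C3 → wrap carry → 0x05C4
  0x05C4 + 0x16D8 = 0x01C9C
  0x1C9C + 0xEA75 = 0x10711 → wrap carry → 0x0712
One's-complement sum = 0x0712.
Checksum = ~0x0712 & 0xFFFF = 0xF8ED.

F8ED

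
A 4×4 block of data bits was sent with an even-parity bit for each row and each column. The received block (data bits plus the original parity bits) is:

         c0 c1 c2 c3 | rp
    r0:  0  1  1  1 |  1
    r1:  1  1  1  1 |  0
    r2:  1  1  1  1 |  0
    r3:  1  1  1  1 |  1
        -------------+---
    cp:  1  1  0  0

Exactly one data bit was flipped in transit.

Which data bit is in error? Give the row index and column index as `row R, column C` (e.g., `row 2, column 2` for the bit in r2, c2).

Recompute each row's even parity and compare to rp:
  r0: data parity 1, sent rp 1 → ok
  r1: data parity 0, sent rp 0 → ok
  r2: data parity 0, sent rp 0 → ok
  r3: data parity 0, sent rp 1 → mismatch
Recompute each column's even parity and compare to cp:
  c0: data parity 1, sent cp 1 → ok
  c1: data parity 0, sent cp 1 → mismatch
  c2: data parity 0, sent cp 0 → ok
  c3: data parity 0, sent cp 0 → ok
Exactly one row (r3) and one column (c1) fail → the flipped bit is at their intersection.

row 3, column 1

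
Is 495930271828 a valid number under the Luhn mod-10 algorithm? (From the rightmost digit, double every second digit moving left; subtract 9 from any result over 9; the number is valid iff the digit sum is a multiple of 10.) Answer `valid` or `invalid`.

From the right, keep odd positions and double even positions (subtract 9 from any doubled value over 9):
  doubled (positions 2,4,...): 4 2 4 6 1 8 → sum 25
  kept (positions 1,3,...): 8 8 7 0 9 9 → sum 41
Total = 66.
66 mod 10 = 6, so the number is invalid.

invalid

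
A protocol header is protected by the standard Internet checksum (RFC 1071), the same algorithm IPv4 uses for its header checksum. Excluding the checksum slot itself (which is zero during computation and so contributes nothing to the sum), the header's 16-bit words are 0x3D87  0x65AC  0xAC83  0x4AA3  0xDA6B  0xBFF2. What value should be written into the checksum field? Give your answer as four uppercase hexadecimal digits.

One's-complement addition (fold any carry out of bit 15 back into bit 0):
  0x3D87 + 0x65AC = 0x0A333
  0xA333 + 0xAC83 = 0x14FB6 → wrap carry → 0x4FB7
  0x4FB7 + 0x4AA3 = 0x09A5A
  0x9A5A + 0xDA6B = 0x174C5 → wrap carry → 0x74C6
  0x74C6 + 0xBFF2 = 0x134B8 → wrap carry → 0x34B9
One's-complement sum = 0x34B9.
Checksum = ~0x34B9 & 0xFFFF = 0xCB46.

CB46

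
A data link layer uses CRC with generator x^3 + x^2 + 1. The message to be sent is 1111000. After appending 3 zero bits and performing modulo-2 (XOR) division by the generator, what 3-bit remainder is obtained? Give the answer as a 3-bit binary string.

001

Append 3 zeros: 1111000000. Divide by 1101 (XOR where the leading bit is 1):
  pos 0: 1111 XOR 1101 = 0010
  pos 2: 1000 XOR 1101 = 0101
  pos 3: 1010 XOR 1101 = 0111
  pos 4: 1110 XOR 1101 = 0011
  pos 6: 1100 XOR 1101 = 0001
Remainder (last 3 bits) = 001. This is the CRC / FCS.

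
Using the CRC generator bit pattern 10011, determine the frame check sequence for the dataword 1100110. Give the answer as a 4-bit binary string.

Append 4 zeros: 11001100000. Divide by 10011 (XOR where the leading bit is 1):
  pos 0: 11001 XOR 10011 = 01010
  pos 1: 10101 XOR 10011 = 00110
  pos 3: 11000 XOR 10011 = 01011
  pos 4: 10110 XOR 10011 = 00101
  pos 6: 10100 XOR 10011 = 00111
Remainder (last 4 bits) = 0111. This is the CRC / FCS.

0111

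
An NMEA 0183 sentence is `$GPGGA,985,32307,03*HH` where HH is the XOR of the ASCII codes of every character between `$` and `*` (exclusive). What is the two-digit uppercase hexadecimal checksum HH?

XOR the ASCII codes of the payload characters:
  'G' = 0x47 → acc = 0x47
  'P' = 0x50 → acc = 0x17
  'G' = 0x47 → acc = 0x50
  'G' = 0x47 → acc = 0x17
  'A' = 0x41 → acc = 0x56
  ',' = 0x2C → acc = 0x7A
  '9' = 0x39 → acc = 0x43
  '8' = 0x38 → acc = 0x7B
  '5' = 0x35 → acc = 0x4E
  ',' = 0x2C → acc = 0x62
  '3' = 0x33 → acc = 0x51
  '2' = 0x32 → acc = 0x63
  '3' = 0x33 → acc = 0x50
  '0' = 0x30 → acc = 0x60
  '7' = 0x37 → acc = 0x57
  ',' = 0x2C → acc = 0x7B
  '0' = 0x30 → acc = 0x4B
  '3' = 0x33 → acc = 0x78
Checksum = 0x78.

78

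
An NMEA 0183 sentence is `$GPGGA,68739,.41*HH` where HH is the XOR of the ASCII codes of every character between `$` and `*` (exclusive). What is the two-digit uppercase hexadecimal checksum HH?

4E

XOR the ASCII codes of the payload characters:
  'G' = 0x47 → acc = 0x47
  'P' = 0x50 → acc = 0x17
  'G' = 0x47 → acc = 0x50
  'G' = 0x47 → acc = 0x17
  'A' = 0x41 → acc = 0x56
  ',' = 0x2C → acc = 0x7A
  '6' = 0x36 → acc = 0x4C
  '8' = 0x38 → acc = 0x74
  '7' = 0x37 → acc = 0x43
  '3' = 0x33 → acc = 0x70
  '9' = 0x39 → acc = 0x49
  ',' = 0x2C → acc = 0x65
  '.' = 0x2E → acc = 0x4B
  '4' = 0x34 → acc = 0x7F
  '1' = 0x31 → acc = 0x4E
Checksum = 0x4E.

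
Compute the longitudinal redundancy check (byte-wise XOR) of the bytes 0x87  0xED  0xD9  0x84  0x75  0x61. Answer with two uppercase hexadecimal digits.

XOR the bytes together:
  start with 0x87
  0x87 ⊕ 0xED = 0x6A
  0x6A ⊕ 0xD9 = 0xB3
  0xB3 ⊕ 0x84 = 0x37
  0x37 ⊕ 0x75 = 0x42
  0x42 ⊕ 0x61 = 0x23

23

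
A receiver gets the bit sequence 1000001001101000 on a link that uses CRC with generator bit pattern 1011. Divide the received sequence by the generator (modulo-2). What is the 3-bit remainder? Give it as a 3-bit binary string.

111

Modulo-2 division of 1000001001101000 by 1011:
  pos 0: 1000 XOR 1011 = 0011
  pos 2: 1100 XOR 1011 = 0111
  pos 3: 1111 XOR 1011 = 0100
  pos 4: 1000 XOR 1011 = 0011
  pos 6: 1101 XOR 1011 = 0110
  pos 7: 1101 XOR 1011 = 0110
  pos 8: 1100 XOR 1011 = 0111
  pos 9: 1111 XOR 1011 = 0100
  pos 10: 1000 XOR 1011 = 0011
  pos 12: 1100 XOR 1011 = 0111
Remainder = 111 (nonzero — an error is detected).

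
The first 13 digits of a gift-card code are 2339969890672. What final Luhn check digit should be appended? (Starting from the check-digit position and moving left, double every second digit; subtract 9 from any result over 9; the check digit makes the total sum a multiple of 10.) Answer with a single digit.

3

Partial digits right→left: 2 7 6 0 9 8 9 6 9 9 3 3 2
Double every second digit counting from the check-digit position (so the 1st, 3rd, 5th, ... of the partial from the right).
  doubled (with −9 where >9): 4 3 9 9 9 6 4 → sum 44
  kept as-is: 7 0 8 6 9 3 → sum 33
Total = 44 + 33 = 77.
Check digit = (10 − (77 mod 10)) mod 10 = 3.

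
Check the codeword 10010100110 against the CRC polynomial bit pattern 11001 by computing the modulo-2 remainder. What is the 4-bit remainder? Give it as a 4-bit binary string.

Modulo-2 division of 10010100110 by 11001:
  pos 0: 10010 XOR 11001 = 01011
  pos 1: 10111 XOR 11001 = 01110
  pos 2: 11100 XOR 11001 = 00101
  pos 4: 10101 XOR 11001 = 01100
  pos 5: 11001 XOR 11001 = 00000
Remainder = 0000 (zero — the frame passes the CRC check).

0000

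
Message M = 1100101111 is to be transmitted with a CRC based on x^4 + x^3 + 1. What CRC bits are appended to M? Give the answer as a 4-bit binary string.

1010

Append 4 zeros: 11001011110000. Divide by 11001 (XOR where the leading bit is 1):
  pos 0: 11001 XOR 11001 = 00000
  pos 6: 11110 XOR 11001 = 00111
  pos 8: 11100 XOR 11001 = 00101
Remainder (last 4 bits) = 1010. This is the CRC / FCS.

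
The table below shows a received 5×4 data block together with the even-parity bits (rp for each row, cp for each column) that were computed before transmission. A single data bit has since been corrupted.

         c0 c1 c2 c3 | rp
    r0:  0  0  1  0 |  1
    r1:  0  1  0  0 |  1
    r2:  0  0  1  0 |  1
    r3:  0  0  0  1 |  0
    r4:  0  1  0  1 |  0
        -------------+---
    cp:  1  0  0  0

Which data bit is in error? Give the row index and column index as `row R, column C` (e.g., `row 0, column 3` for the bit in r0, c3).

row 3, column 0

Recompute each row's even parity and compare to rp:
  r0: data parity 1, sent rp 1 → ok
  r1: data parity 1, sent rp 1 → ok
  r2: data parity 1, sent rp 1 → ok
  r3: data parity 1, sent rp 0 → mismatch
  r4: data parity 0, sent rp 0 → ok
Recompute each column's even parity and compare to cp:
  c0: data parity 0, sent cp 1 → mismatch
  c1: data parity 0, sent cp 0 → ok
  c2: data parity 0, sent cp 0 → ok
  c3: data parity 0, sent cp 0 → ok
Exactly one row (r3) and one column (c0) fail → the flipped bit is at their intersection.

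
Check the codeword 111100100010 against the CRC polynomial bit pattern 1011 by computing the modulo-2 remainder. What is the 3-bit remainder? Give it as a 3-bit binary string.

110

Modulo-2 division of 111100100010 by 1011:
  pos 0: 1111 XOR 1011 = 0100
  pos 1: 1000 XOR 1011 = 0011
  pos 3: 1101 XOR 1011 = 0110
  pos 4: 1100 XOR 1011 = 0111
  pos 5: 1110 XOR 1011 = 0101
  pos 6: 1010 XOR 1011 = 0001
Remainder = 110 (nonzero — an error is detected).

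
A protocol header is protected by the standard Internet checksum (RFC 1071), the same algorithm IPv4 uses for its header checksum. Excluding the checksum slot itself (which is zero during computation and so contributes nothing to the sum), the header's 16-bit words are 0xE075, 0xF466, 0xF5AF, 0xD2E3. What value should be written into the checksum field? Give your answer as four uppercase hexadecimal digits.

628F

One's-complement addition (fold any carry out of bit 15 back into bit 0):
  0xE075 + 0xF466 = 0x1D4DB → wrap carry → 0xD4DC
  0xD4DC + 0xF5AF = 0x1CA8B → wrap carry → 0xCA8C
  0xCA8C + 0xD2E3 = 0x19D6F → wrap carry → 0x9D70
One's-complement sum = 0x9D70.
Checksum = ~0x9D70 & 0xFFFF = 0x628F.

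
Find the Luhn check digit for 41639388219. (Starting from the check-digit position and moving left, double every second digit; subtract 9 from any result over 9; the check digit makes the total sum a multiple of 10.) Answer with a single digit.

4

Partial digits right→left: 9 1 2 8 8 3 9 3 6 1 4
Double every second digit counting from the check-digit position (so the 1st, 3rd, 5th, ... of the partial from the right).
  doubled (with −9 where >9): 9 4 7 9 3 8 → sum 40
  kept as-is: 1 8 3 3 1 → sum 16
Total = 40 + 16 = 56.
Check digit = (10 − (56 mod 10)) mod 10 = 4.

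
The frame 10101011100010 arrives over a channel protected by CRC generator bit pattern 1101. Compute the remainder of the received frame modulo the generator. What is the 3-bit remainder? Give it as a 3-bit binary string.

Modulo-2 division of 10101011100010 by 1101:
  pos 0: 1010 XOR 1101 = 0111
  pos 1: 1111 XOR 1101 = 0010
  pos 3: 1001 XOR 1101 = 0100
  pos 4: 1001 XOR 1101 = 0100
  pos 5: 1001 XOR 1101 = 0100
  pos 6: 1000 XOR 1101 = 0101
  pos 7: 1010 XOR 1101 = 0111
  pos 8: 1110 XOR 1101 = 0011
  pos 10: 1110 XOR 1101 = 0011
Remainder = 011 (nonzero — an error is detected).

011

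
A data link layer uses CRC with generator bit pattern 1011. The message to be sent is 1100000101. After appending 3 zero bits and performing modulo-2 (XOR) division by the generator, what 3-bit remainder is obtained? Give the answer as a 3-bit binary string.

101

Append 3 zeros: 1100000101000. Divide by 1011 (XOR where the leading bit is 1):
  pos 0: 1100 XOR 1011 = 0111
  pos 1: 1110 XOR 1011 = 0101
  pos 2: 1010 XOR 1011 = 0001
  pos 5: 1010 XOR 1011 = 0001
  pos 8: 1100 XOR 1011 = 0111
  pos 9: 1110 XOR 1011 = 0101
Remainder (last 3 bits) = 101. This is the CRC / FCS.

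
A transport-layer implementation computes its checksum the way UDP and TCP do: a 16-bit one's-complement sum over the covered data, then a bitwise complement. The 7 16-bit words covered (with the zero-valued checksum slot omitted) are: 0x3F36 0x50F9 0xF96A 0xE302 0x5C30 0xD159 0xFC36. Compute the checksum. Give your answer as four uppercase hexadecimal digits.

One's-complement addition (fold any carry out of bit 15 back into bit 0):
  0x3F36 + 0x50F9 = 0x0902F
  0x902F + 0xF96A = 0x18999 → wrap carry → 0x899A
  0x899A + 0xE302 = 0x16C9C → wrap carry → 0x6C9D
  0x6C9D + 0x5C30 = 0x0C8CD
  0xC8CD + 0xD159 = 0x19A26 → wrap carry → 0x9A27
  0x9A27 + 0xFC36 = 0x1965D → wrap carry → 0x965E
One's-complement sum = 0x965E.
Checksum = ~0x965E & 0xFFFF = 0x69A1.

69A1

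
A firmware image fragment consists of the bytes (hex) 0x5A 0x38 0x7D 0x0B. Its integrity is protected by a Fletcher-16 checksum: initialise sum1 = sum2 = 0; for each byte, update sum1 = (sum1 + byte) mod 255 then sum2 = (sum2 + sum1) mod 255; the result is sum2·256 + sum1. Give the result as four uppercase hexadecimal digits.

Running sums (mod 255):
  after byte 0 (0x5A): sum1=90, sum2=90
  after byte 1 (0x38): sum1=146, sum2=236
  after byte 2 (0x7D): sum1=16, sum2=252
  after byte 3 (0x0B): sum1=27, sum2=24
Checksum = sum2·256 + sum1 = 24·256 + 27 = 6171 = 0x181B.

181B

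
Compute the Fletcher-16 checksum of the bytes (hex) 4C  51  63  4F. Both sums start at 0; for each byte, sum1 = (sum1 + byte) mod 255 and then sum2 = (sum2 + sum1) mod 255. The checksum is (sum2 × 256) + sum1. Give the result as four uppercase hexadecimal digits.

Running sums (mod 255):
  after byte 0 (4C): sum1=76, sum2=76
  after byte 1 (51): sum1=157, sum2=233
  after byte 2 (63): sum1=1, sum2=234
  after byte 3 (4F): sum1=80, sum2=59
Checksum = sum2·256 + sum1 = 59·256 + 80 = 15184 = 0x3B50.

3B50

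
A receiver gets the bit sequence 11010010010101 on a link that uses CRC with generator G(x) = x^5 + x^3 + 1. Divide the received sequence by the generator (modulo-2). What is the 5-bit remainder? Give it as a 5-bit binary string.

Modulo-2 division of 11010010010101 by 101001:
  pos 0: 110100 XOR 101001 = 011101
  pos 1: 111011 XOR 101001 = 010010
  pos 2: 100100 XOR 101001 = 001101
  pos 4: 110101 XOR 101001 = 011100
  pos 5: 111000 XOR 101001 = 010001
  pos 6: 100011 XOR 101001 = 001010
  pos 8: 101001 XOR 101001 = 000000
Remainder = 00000 (zero — the frame passes the CRC check).

00000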